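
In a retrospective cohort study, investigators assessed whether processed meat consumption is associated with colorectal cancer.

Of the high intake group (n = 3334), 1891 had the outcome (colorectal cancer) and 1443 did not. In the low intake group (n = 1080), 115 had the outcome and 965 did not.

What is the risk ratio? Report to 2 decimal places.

From the description: a = 1891, b = 1443, c = 115, d = 965.
Risk in exposed = 1891/3334 = 0.56719; risk in unexposed = 115/1080 = 0.10648.
RR = 0.56719 / 0.10648 = 5.32662
The risk among the exposed is 5.33 times that among the unexposed.

5.33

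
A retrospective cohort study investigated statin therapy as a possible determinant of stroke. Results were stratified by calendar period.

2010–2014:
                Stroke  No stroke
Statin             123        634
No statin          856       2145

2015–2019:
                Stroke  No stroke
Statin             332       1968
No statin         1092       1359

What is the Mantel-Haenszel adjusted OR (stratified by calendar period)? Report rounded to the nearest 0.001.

0.277

OR_MH = Σ(aᵢdᵢ/nᵢ) / Σ(bᵢcᵢ/nᵢ), where nᵢ is the stratum total.
Stratum 1 (2010–2014): n = 3758; a·d/n = 123·2145/3758 = 70.2062; b·c/n = 634·856/3758 = 144.4130
Stratum 2 (2015–2019): n = 4751; a·d/n = 332·1359/4751 = 94.9670; b·c/n = 1968·1092/4751 = 452.3376
OR_MH = (70.2062 + 94.9670) / (144.4130 + 452.3376) = 165.1732 / 596.7506 = 0.27679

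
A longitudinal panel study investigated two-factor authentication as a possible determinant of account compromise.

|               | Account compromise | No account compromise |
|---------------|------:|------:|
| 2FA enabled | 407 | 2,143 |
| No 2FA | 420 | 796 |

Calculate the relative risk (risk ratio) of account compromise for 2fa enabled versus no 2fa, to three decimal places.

Cells: a = 407, b = 2143, c = 420, d = 796.
Risk in exposed = 407/2550 = 0.15961; risk in unexposed = 420/1216 = 0.34539.
RR = 0.15961 / 0.34539 = 0.46210
The risk is 54% lower among the exposed than among the unexposed.

0.462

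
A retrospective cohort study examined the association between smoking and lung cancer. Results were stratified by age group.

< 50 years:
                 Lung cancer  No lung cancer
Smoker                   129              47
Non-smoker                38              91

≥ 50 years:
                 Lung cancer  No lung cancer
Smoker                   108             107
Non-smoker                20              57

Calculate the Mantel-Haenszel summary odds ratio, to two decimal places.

4.52

OR_MH = Σ(aᵢdᵢ/nᵢ) / Σ(bᵢcᵢ/nᵢ), where nᵢ is the stratum total.
Stratum 1 (< 50 years): n = 305; a·d/n = 129·91/305 = 38.4885; b·c/n = 47·38/305 = 5.8557
Stratum 2 (≥ 50 years): n = 292; a·d/n = 108·57/292 = 21.0822; b·c/n = 107·20/292 = 7.3288
OR_MH = (38.4885 + 21.0822) / (5.8557 + 7.3288) = 59.5707 / 13.1845 = 4.51824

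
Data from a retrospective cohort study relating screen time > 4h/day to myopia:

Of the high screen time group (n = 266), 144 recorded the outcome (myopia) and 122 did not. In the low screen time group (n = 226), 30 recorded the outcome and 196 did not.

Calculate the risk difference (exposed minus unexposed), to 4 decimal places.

From the description: a = 144, b = 122, c = 30, d = 196.
Risk in exposed = 144/266 = 0.541353; risk in unexposed = 30/226 = 0.132743.
Risk difference = 0.541353 − 0.132743 = 0.408610

0.4086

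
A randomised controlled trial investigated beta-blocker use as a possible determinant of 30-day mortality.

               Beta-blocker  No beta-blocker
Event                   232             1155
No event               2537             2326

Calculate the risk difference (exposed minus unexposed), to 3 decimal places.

Reading the table with exposure as columns: a = 232 (Beta-blocker, case), b = 2537 (Beta-blocker, non-case), c = 1155 (No beta-blocker, case), d = 2326.
Risk in exposed = 232/2769 = 0.083785; risk in unexposed = 1155/3481 = 0.331801.
Risk difference = 0.083785 − 0.331801 = -0.248016

-0.248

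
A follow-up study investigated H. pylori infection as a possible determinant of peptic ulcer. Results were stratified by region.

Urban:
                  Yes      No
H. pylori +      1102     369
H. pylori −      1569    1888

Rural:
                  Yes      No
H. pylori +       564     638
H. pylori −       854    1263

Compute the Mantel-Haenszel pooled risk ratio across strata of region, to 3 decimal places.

RR_MH = Σ(aᵢ·n₀ᵢ/nᵢ) / Σ(cᵢ·n₁ᵢ/nᵢ), with n₁ᵢ = aᵢ+bᵢ (exposed), n₀ᵢ = cᵢ+dᵢ (unexposed), nᵢ = n₁ᵢ+n₀ᵢ.
Stratum 1 (Urban): n₁ = 1471, n₀ = 3457, n = 4928; a·n₀/n = 1102·3457/4928 = 773.0548; c·n₁/n = 1569·1471/4928 = 468.3440
Stratum 2 (Rural): n₁ = 1202, n₀ = 2117, n = 3319; a·n₀/n = 564·2117/3319 = 359.7433; c·n₁/n = 854·1202/3319 = 309.2823
RR_MH = (773.0548 + 359.7433) / (468.3440 + 309.2823) = 1132.7981 / 777.6263 = 1.45674

1.457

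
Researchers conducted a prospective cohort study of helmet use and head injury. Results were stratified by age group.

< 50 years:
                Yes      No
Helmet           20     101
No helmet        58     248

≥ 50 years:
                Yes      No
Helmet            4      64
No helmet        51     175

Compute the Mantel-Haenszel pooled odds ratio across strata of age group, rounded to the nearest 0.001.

0.564

OR_MH = Σ(aᵢdᵢ/nᵢ) / Σ(bᵢcᵢ/nᵢ), where nᵢ is the stratum total.
Stratum 1 (< 50 years): n = 427; a·d/n = 20·248/427 = 11.6159; b·c/n = 101·58/427 = 13.7190
Stratum 2 (≥ 50 years): n = 294; a·d/n = 4·175/294 = 2.3810; b·c/n = 64·51/294 = 11.1020
OR_MH = (11.6159 + 2.3810) / (13.7190 + 11.1020) = 13.9969 / 24.8210 = 0.56391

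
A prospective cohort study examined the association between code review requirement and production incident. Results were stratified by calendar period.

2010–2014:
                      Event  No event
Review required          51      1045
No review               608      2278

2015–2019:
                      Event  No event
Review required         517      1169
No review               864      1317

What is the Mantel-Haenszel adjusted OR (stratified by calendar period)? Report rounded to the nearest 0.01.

0.49

OR_MH = Σ(aᵢdᵢ/nᵢ) / Σ(bᵢcᵢ/nᵢ), where nᵢ is the stratum total.
Stratum 1 (2010–2014): n = 3982; a·d/n = 51·2278/3982 = 29.1758; b·c/n = 1045·608/3982 = 159.5580
Stratum 2 (2015–2019): n = 3867; a·d/n = 517·1317/3867 = 176.0768; b·c/n = 1169·864/3867 = 261.1885
OR_MH = (29.1758 + 176.0768) / (159.5580 + 261.1885) = 205.2526 / 420.7465 = 0.48783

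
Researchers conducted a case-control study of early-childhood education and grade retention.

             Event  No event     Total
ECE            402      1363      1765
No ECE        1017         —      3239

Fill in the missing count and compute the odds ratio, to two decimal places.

The missing cell is in the unexposed row: 3239 − 1017 = 2222.
So a = 402, b = 1363, c = 1017, d = 2222.
OR = (a·d)/(b·c) = (402 × 2222) / (1363 × 1017) = 893244 / 1386171 = 0.64440

0.64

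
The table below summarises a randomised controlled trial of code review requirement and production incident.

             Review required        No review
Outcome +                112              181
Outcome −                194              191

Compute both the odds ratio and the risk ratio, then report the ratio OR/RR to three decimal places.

Reading the table with exposure as columns: a = 112 (Review required, case), b = 194 (Review required, non-case), c = 181 (No review, case), d = 191.
OR = (112·191)/(194·181) = 21392/35114 = 0.60922
Risk in exposed = 112/306 = 0.36601; risk in unexposed = 181/372 = 0.48656; RR = 0.75225
OR/RR = 0.60922 / 0.75225 = 0.80986
The outcome is not rare, so the OR lies further from 1 than the RR.

0.810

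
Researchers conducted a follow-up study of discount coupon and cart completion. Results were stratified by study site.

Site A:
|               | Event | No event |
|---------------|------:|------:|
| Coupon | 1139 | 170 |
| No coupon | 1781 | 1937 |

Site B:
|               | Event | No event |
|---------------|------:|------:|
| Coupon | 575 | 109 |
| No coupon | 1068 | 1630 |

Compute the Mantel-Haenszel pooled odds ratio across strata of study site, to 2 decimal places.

7.56

OR_MH = Σ(aᵢdᵢ/nᵢ) / Σ(bᵢcᵢ/nᵢ), where nᵢ is the stratum total.
Stratum 1 (Site A): n = 5027; a·d/n = 1139·1937/5027 = 438.8787; b·c/n = 170·1781/5027 = 60.2288
Stratum 2 (Site B): n = 3382; a·d/n = 575·1630/3382 = 277.1289; b·c/n = 109·1068/3382 = 34.4211
OR_MH = (438.8787 + 277.1289) / (60.2288 + 34.4211) = 716.0076 / 94.6498 = 7.56481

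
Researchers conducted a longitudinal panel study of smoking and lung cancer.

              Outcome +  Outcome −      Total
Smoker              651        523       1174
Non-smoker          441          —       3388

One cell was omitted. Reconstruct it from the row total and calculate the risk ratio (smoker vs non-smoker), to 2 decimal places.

The missing cell is in the unexposed row: 3388 − 441 = 2947.
So a = 651, b = 523, c = 441, d = 2947.
RR = [a/(a+b)] / [c/(c+d)] = (651/1174) / (441/3388) = 0.55451/0.13017 = 4.26008

4.26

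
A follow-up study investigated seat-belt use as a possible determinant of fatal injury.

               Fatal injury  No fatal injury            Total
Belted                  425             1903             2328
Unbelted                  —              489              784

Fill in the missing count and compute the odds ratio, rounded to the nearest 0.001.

The missing cell is in the unexposed row: 784 − 489 = 295.
So a = 425, b = 1903, c = 295, d = 489.
OR = (a·d)/(b·c) = (425 × 489) / (1903 × 295) = 207825 / 561385 = 0.37020

0.370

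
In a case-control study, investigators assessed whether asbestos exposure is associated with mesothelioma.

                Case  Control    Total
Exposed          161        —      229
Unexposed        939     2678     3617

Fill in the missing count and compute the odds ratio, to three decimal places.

6.752

The missing cell is in the exposed row: 229 − 161 = 68.
So a = 161, b = 68, c = 939, d = 2678.
OR = (a·d)/(b·c) = (161 × 2678) / (68 × 939) = 431158 / 63852 = 6.75246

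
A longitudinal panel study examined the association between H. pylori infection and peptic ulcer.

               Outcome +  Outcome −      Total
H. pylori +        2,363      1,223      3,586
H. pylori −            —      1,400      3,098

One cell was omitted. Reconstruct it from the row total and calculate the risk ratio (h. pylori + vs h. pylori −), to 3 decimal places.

The missing cell is in the unexposed row: 3098 − 1400 = 1698.
So a = 2363, b = 1223, c = 1698, d = 1400.
RR = [a/(a+b)] / [c/(c+d)] = (2363/3586) / (1698/3098) = 0.65895/0.54810 = 1.20226

1.202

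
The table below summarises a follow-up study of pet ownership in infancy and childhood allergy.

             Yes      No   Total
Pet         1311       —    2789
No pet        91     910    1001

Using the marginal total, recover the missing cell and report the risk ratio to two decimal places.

5.17

The missing cell is in the exposed row: 2789 − 1311 = 1478.
So a = 1311, b = 1478, c = 91, d = 910.
RR = [a/(a+b)] / [c/(c+d)] = (1311/2789) / (91/1001) = 0.47006/0.09091 = 5.17067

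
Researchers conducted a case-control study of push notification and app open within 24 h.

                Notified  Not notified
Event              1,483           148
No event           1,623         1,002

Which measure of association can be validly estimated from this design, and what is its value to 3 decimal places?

Reading the table with exposure as columns: a = 1483 (Notified, case), b = 1623 (Notified, non-case), c = 148 (Not notified, case), d = 1002.
This is a case-control study: participants were sampled on outcome status, so risks in the source population cannot be estimated directly — relative risk is not valid here. The odds ratio is the appropriate measure.
OR = (a·d)/(b·c) = (1483 × 1002) / (1623 × 148) = 1485966 / 240204 = 6.18627

6.186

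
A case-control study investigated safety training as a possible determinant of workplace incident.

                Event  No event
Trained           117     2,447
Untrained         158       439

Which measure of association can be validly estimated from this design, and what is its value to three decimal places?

Cells: a = 117, b = 2447, c = 158, d = 439.
This is a case-control study: participants were sampled on outcome status, so risks in the source population cannot be estimated directly — relative risk is not valid here. The odds ratio is the appropriate measure.
OR = (a·d)/(b·c) = (117 × 439) / (2447 × 158) = 51363 / 386626 = 0.13285

0.133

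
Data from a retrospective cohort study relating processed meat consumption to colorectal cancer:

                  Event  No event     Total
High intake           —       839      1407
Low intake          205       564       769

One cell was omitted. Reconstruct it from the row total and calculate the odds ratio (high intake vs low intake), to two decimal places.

1.86

The missing cell is in the exposed row: 1407 − 839 = 568.
So a = 568, b = 839, c = 205, d = 564.
OR = (a·d)/(b·c) = (568 × 564) / (839 × 205) = 320352 / 171995 = 1.86257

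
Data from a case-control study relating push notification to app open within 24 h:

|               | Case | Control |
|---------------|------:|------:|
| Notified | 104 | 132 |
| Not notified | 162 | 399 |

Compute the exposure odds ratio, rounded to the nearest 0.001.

Cells: a = 104, b = 132, c = 162, d = 399.
OR = (a·d)/(b·c) = (104 × 399) / (132 × 162) = 41496 / 21384 = 1.94052
The odds of app open within 24 h are about 1.94 times as high in the notified group.

1.941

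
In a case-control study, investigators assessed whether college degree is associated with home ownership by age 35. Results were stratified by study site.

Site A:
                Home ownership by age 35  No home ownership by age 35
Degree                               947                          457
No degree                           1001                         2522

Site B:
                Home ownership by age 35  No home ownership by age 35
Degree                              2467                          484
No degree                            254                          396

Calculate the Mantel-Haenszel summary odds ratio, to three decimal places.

OR_MH = Σ(aᵢdᵢ/nᵢ) / Σ(bᵢcᵢ/nᵢ), where nᵢ is the stratum total.
Stratum 1 (Site A): n = 4927; a·d/n = 947·2522/4927 = 484.7441; b·c/n = 457·1001/4927 = 92.8470
Stratum 2 (Site B): n = 3601; a·d/n = 2467·396/3601 = 271.2946; b·c/n = 484·254/3601 = 34.1394
OR_MH = (484.7441 + 271.2946) / (92.8470 + 34.1394) = 756.0387 / 126.9864 = 5.95370

5.954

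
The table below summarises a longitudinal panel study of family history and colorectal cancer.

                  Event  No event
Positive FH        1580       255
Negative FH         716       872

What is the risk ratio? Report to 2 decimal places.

Cells: a = 1580, b = 255, c = 716, d = 872.
Risk in exposed = 1580/1835 = 0.86104; risk in unexposed = 716/1588 = 0.45088.
RR = 0.86104 / 0.45088 = 1.90967
The risk among the exposed is 1.91 times that among the unexposed.

1.91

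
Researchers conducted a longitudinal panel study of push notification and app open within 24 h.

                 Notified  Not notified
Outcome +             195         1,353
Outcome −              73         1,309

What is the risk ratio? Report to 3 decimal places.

1.432

Reading the table with exposure as columns: a = 195 (Notified, case), b = 73 (Notified, non-case), c = 1353 (Not notified, case), d = 1309.
Risk in exposed = 195/268 = 0.72761; risk in unexposed = 1353/2662 = 0.50826.
RR = 0.72761 / 0.50826 = 1.43156
The risk among the exposed is 1.43 times that among the unexposed.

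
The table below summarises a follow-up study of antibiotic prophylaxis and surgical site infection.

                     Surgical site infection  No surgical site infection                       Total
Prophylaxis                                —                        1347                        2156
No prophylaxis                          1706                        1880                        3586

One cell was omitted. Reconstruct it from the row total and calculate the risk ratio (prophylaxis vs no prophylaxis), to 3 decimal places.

0.789

The missing cell is in the exposed row: 2156 − 1347 = 809.
So a = 809, b = 1347, c = 1706, d = 1880.
RR = [a/(a+b)] / [c/(c+d)] = (809/2156) / (1706/3586) = 0.37523/0.47574 = 0.78873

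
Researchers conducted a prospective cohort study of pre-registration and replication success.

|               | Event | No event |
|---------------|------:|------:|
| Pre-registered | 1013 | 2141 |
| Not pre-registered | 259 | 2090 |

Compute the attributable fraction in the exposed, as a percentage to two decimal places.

Cells: a = 1013, b = 2141, c = 259, d = 2090.
Risk in exposed = 1013/3154 = 0.32118; risk in unexposed = 259/2349 = 0.11026.
RR = 0.32118/0.11026 = 2.91294
AR% = (RR − 1)/RR × 100 = (2.91294 − 1)/2.91294 × 100 = 65.6704%

65.67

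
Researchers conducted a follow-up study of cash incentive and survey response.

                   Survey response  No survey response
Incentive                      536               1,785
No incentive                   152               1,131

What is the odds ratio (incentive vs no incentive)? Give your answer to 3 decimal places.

2.234

Cells: a = 536, b = 1785, c = 152, d = 1131.
OR = (a·d)/(b·c) = (536 × 1131) / (1785 × 152) = 606216 / 271320 = 2.23432
The odds of survey response are about 2.23 times as high in the incentive group.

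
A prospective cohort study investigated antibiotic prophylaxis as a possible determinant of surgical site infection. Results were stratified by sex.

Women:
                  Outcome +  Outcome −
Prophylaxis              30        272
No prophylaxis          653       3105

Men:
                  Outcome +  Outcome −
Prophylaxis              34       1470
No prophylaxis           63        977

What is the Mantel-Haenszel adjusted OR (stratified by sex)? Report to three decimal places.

0.449

OR_MH = Σ(aᵢdᵢ/nᵢ) / Σ(bᵢcᵢ/nᵢ), where nᵢ is the stratum total.
Stratum 1 (Women): n = 4060; a·d/n = 30·3105/4060 = 22.9433; b·c/n = 272·653/4060 = 43.7478
Stratum 2 (Men): n = 2544; a·d/n = 34·977/2544 = 13.0574; b·c/n = 1470·63/2544 = 36.4033
OR_MH = (22.9433 + 13.0574) / (43.7478 + 36.4033) = 36.0007 / 80.1511 = 0.44916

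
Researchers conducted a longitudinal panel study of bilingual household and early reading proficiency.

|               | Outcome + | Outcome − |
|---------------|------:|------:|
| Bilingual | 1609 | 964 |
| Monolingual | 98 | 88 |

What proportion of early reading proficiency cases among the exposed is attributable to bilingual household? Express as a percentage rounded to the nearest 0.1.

15.7

Cells: a = 1609, b = 964, c = 98, d = 88.
Risk in exposed = 1609/2573 = 0.62534; risk in unexposed = 98/186 = 0.52688.
RR = 0.62534/0.52688 = 1.18687
AR% = (RR − 1)/RR × 100 = (1.18687 − 1)/1.18687 × 100 = 15.7448%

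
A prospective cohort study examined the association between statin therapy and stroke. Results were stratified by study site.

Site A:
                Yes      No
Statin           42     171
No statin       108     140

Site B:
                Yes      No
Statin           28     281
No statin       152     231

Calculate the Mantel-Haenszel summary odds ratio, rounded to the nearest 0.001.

0.217

OR_MH = Σ(aᵢdᵢ/nᵢ) / Σ(bᵢcᵢ/nᵢ), where nᵢ is the stratum total.
Stratum 1 (Site A): n = 461; a·d/n = 42·140/461 = 12.7549; b·c/n = 171·108/461 = 40.0607
Stratum 2 (Site B): n = 692; a·d/n = 28·231/692 = 9.3468; b·c/n = 281·152/692 = 61.7225
OR_MH = (12.7549 + 9.3468) / (40.0607 + 61.7225) = 22.1017 / 101.7833 = 0.21714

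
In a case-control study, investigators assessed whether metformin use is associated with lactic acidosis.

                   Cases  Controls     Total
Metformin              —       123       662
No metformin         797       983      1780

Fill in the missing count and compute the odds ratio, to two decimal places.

The missing cell is in the exposed row: 662 − 123 = 539.
So a = 539, b = 123, c = 797, d = 983.
OR = (a·d)/(b·c) = (539 × 983) / (123 × 797) = 529837 / 98031 = 5.40479

5.40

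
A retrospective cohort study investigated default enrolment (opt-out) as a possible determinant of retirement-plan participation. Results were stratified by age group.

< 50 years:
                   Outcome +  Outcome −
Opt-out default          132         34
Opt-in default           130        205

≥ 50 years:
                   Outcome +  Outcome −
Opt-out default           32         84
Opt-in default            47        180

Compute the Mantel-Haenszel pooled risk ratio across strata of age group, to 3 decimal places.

1.856

RR_MH = Σ(aᵢ·n₀ᵢ/nᵢ) / Σ(cᵢ·n₁ᵢ/nᵢ), with n₁ᵢ = aᵢ+bᵢ (exposed), n₀ᵢ = cᵢ+dᵢ (unexposed), nᵢ = n₁ᵢ+n₀ᵢ.
Stratum 1 (< 50 years): n₁ = 166, n₀ = 335, n = 501; a·n₀/n = 132·335/501 = 88.2635; c·n₁/n = 130·166/501 = 43.0739
Stratum 2 (≥ 50 years): n₁ = 116, n₀ = 227, n = 343; a·n₀/n = 32·227/343 = 21.1778; c·n₁/n = 47·116/343 = 15.8950
RR_MH = (88.2635 + 21.1778) / (43.0739 + 15.8950) = 109.4413 / 58.9689 = 1.85592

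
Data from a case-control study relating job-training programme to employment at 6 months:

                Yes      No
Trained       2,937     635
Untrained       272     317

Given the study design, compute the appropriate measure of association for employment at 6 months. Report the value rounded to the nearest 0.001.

5.390

Cells: a = 2937, b = 635, c = 272, d = 317.
This is a case-control study: participants were sampled on outcome status, so risks in the source population cannot be estimated directly — relative risk is not valid here. The odds ratio is the appropriate measure.
OR = (a·d)/(b·c) = (2937 × 317) / (635 × 272) = 931029 / 172720 = 5.39039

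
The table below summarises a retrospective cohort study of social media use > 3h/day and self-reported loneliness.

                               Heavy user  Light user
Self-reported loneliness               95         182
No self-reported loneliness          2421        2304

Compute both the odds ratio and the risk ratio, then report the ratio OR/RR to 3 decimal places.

Reading the table with exposure as columns: a = 95 (Heavy user, case), b = 2421 (Heavy user, non-case), c = 182 (Light user, case), d = 2304.
OR = (95·2304)/(2421·182) = 218880/440622 = 0.49675
Risk in exposed = 95/2516 = 0.03776; risk in unexposed = 182/2486 = 0.07321; RR = 0.51575
OR/RR = 0.49675 / 0.51575 = 0.96316
The outcome is rare in both groups, so OR ≈ RR (ratio near 1).

0.963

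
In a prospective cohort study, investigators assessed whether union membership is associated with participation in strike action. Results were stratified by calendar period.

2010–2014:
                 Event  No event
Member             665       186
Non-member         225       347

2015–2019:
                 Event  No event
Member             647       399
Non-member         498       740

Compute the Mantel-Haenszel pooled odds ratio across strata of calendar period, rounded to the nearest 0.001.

3.194

OR_MH = Σ(aᵢdᵢ/nᵢ) / Σ(bᵢcᵢ/nᵢ), where nᵢ is the stratum total.
Stratum 1 (2010–2014): n = 1423; a·d/n = 665·347/1423 = 162.1609; b·c/n = 186·225/1423 = 29.4097
Stratum 2 (2015–2019): n = 2284; a·d/n = 647·740/2284 = 209.6235; b·c/n = 399·498/2284 = 86.9974
OR_MH = (162.1609 + 209.6235) / (29.4097 + 86.9974) = 371.7844 / 116.4071 = 3.19383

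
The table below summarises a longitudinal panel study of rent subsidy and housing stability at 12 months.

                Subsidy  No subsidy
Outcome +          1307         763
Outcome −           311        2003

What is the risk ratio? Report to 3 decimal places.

Reading the table with exposure as columns: a = 1307 (Subsidy, case), b = 311 (Subsidy, non-case), c = 763 (No subsidy, case), d = 2003.
Risk in exposed = 1307/1618 = 0.80779; risk in unexposed = 763/2766 = 0.27585.
RR = 0.80779 / 0.27585 = 2.92836
The risk among the exposed is 2.93 times that among the unexposed.

2.928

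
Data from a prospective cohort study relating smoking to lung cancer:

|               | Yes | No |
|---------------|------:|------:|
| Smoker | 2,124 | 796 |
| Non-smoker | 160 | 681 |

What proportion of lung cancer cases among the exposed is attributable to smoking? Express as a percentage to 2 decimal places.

73.85

Cells: a = 2124, b = 796, c = 160, d = 681.
Risk in exposed = 2124/2920 = 0.72740; risk in unexposed = 160/841 = 0.19025.
RR = 0.72740/0.19025 = 3.82338
AR% = (RR − 1)/RR × 100 = (3.82338 − 1)/3.82338 × 100 = 73.8451%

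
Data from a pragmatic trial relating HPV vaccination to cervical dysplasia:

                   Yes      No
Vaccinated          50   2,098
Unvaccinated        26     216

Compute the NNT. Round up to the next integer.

Risk in treated group = 50/2148 = 0.02328; risk in control = 26/242 = 0.10744.
Absolute risk reduction = 0.10744 − 0.02328 = 0.08416
NNT = 1 / ARR = 1 / 0.08416 = 11.882 → round up → 12

12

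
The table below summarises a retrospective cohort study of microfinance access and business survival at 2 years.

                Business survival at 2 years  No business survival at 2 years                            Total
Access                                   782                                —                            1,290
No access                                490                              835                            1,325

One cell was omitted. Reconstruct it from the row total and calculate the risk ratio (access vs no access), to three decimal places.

The missing cell is in the exposed row: 1290 − 782 = 508.
So a = 782, b = 508, c = 490, d = 835.
RR = [a/(a+b)] / [c/(c+d)] = (782/1290) / (490/1325) = 0.60620/0.36981 = 1.63922

1.639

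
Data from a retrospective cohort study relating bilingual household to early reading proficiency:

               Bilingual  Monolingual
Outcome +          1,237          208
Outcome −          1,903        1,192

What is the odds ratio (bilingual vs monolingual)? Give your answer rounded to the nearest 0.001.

3.725

Reading the table with exposure as columns: a = 1237 (Bilingual, case), b = 1903 (Bilingual, non-case), c = 208 (Monolingual, case), d = 1192.
OR = (a·d)/(b·c) = (1237 × 1192) / (1903 × 208) = 1474504 / 395824 = 3.72515
The odds of early reading proficiency are about 3.73 times as high in the bilingual group.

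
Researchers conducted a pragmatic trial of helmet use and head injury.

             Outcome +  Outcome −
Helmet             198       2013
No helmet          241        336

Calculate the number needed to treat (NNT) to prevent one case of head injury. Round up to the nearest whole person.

4

Risk in treated group = 198/2211 = 0.08955; risk in control = 241/577 = 0.41768.
Absolute risk reduction = 0.41768 − 0.08955 = 0.32813
NNT = 1 / ARR = 1 / 0.32813 = 3.048 → round up → 4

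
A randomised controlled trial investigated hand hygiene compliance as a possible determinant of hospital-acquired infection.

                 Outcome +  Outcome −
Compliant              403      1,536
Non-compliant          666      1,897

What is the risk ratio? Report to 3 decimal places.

0.800

Cells: a = 403, b = 1536, c = 666, d = 1897.
Risk in exposed = 403/1939 = 0.20784; risk in unexposed = 666/2563 = 0.25985.
RR = 0.20784 / 0.25985 = 0.79984
The risk is 20% lower among the exposed than among the unexposed.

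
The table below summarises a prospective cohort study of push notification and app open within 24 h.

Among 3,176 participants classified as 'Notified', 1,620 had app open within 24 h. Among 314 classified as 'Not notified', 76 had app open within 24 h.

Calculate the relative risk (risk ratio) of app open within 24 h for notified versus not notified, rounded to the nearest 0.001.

From the description: a = 1620, b = 1556, c = 76, d = 238.
Risk in exposed = 1620/3176 = 0.51008; risk in unexposed = 76/314 = 0.24204.
RR = 0.51008 / 0.24204 = 2.10742
The risk among the exposed is 2.11 times that among the unexposed.

2.107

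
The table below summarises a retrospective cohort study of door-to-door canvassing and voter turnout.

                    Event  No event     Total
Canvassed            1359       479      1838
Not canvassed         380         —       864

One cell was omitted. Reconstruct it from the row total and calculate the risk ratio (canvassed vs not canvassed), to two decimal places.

1.68

The missing cell is in the unexposed row: 864 − 380 = 484.
So a = 1359, b = 479, c = 380, d = 484.
RR = [a/(a+b)] / [c/(c+d)] = (1359/1838) / (380/864) = 0.73939/0.43981 = 1.68114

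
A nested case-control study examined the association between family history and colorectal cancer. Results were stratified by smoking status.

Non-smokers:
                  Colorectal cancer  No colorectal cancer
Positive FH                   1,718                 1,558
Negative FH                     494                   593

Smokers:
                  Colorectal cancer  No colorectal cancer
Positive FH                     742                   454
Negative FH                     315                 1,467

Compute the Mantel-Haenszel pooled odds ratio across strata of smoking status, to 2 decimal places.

2.67

OR_MH = Σ(aᵢdᵢ/nᵢ) / Σ(bᵢcᵢ/nᵢ), where nᵢ is the stratum total.
Stratum 1 (Non-smokers): n = 4363; a·d/n = 1718·593/4363 = 233.5031; b·c/n = 1558·494/4363 = 176.4043
Stratum 2 (Smokers): n = 2978; a·d/n = 742·1467/2978 = 365.5185; b·c/n = 454·315/2978 = 48.0222
OR_MH = (233.5031 + 365.5185) / (176.4043 + 48.0222) = 599.0216 / 224.4265 = 2.66912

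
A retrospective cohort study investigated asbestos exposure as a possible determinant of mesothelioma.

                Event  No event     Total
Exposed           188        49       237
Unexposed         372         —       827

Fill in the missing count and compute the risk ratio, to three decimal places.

The missing cell is in the unexposed row: 827 − 372 = 455.
So a = 188, b = 49, c = 372, d = 455.
RR = [a/(a+b)] / [c/(c+d)] = (188/237) / (372/827) = 0.79325/0.44982 = 1.76349

1.763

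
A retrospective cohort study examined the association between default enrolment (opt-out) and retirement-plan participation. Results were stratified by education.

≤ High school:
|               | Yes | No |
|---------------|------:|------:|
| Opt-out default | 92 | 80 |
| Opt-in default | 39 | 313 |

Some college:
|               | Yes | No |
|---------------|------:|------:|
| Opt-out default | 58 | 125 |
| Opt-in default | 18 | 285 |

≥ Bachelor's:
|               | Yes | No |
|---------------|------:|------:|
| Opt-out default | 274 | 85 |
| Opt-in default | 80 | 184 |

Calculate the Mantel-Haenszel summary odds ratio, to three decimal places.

OR_MH = Σ(aᵢdᵢ/nᵢ) / Σ(bᵢcᵢ/nᵢ), where nᵢ is the stratum total.
Stratum 1 (≤ High school): n = 524; a·d/n = 92·313/524 = 54.9542; b·c/n = 80·39/524 = 5.9542
Stratum 2 (Some college): n = 486; a·d/n = 58·285/486 = 34.0123; b·c/n = 125·18/486 = 4.6296
Stratum 3 (≥ Bachelor's): n = 623; a·d/n = 274·184/623 = 80.9246; b·c/n = 85·80/623 = 10.9149
OR_MH = (54.9542 + 34.0123 + 80.9246) / (5.9542 + 4.6296 + 10.9149) = 169.8911 / 21.4988 = 7.90237

7.902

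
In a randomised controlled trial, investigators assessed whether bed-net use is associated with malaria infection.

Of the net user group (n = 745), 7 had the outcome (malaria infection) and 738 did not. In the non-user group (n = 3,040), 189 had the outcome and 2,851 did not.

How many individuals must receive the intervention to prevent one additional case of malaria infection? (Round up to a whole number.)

Risk in treated group = 7/745 = 0.00940; risk in control = 189/3040 = 0.06217.
Absolute risk reduction = 0.06217 − 0.00940 = 0.05278
NNT = 1 / ARR = 1 / 0.05278 = 18.948 → round up → 19

19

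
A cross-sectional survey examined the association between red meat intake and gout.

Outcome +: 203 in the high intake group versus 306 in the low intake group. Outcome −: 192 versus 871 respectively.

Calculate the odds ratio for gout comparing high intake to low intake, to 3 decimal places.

From the description: a = 203, b = 192, c = 306, d = 871.
OR = (a·d)/(b·c) = (203 × 871) / (192 × 306) = 176813 / 58752 = 3.00948
The odds of gout are about 3.01 times as high in the high intake group.

3.009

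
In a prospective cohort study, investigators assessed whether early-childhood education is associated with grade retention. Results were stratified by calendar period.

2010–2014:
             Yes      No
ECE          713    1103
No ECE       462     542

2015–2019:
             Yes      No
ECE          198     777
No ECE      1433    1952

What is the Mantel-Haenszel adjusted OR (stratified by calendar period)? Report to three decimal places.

OR_MH = Σ(aᵢdᵢ/nᵢ) / Σ(bᵢcᵢ/nᵢ), where nᵢ is the stratum total.
Stratum 1 (2010–2014): n = 2820; a·d/n = 713·542/2820 = 137.0376; b·c/n = 1103·462/2820 = 180.7043
Stratum 2 (2015–2019): n = 4360; a·d/n = 198·1952/4360 = 88.6459; b·c/n = 777·1433/4360 = 255.3764
OR_MH = (137.0376 + 88.6459) / (180.7043 + 255.3764) = 225.6835 / 436.0806 = 0.51753

0.518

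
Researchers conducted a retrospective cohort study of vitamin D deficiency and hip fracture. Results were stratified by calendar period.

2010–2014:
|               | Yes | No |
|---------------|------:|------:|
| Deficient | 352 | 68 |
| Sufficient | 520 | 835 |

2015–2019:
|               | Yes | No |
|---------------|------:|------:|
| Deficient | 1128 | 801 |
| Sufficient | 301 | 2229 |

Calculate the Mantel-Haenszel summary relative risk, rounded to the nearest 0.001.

RR_MH = Σ(aᵢ·n₀ᵢ/nᵢ) / Σ(cᵢ·n₁ᵢ/nᵢ), with n₁ᵢ = aᵢ+bᵢ (exposed), n₀ᵢ = cᵢ+dᵢ (unexposed), nᵢ = n₁ᵢ+n₀ᵢ.
Stratum 1 (2010–2014): n₁ = 420, n₀ = 1355, n = 1775; a·n₀/n = 352·1355/1775 = 268.7099; c·n₁/n = 520·420/1775 = 123.0423
Stratum 2 (2015–2019): n₁ = 1929, n₀ = 2530, n = 4459; a·n₀/n = 1128·2530/4459 = 640.0179; c·n₁/n = 301·1929/4459 = 130.2151
RR_MH = (268.7099 + 640.0179) / (123.0423 + 130.2151) = 908.7278 / 253.2573 = 3.58816

3.588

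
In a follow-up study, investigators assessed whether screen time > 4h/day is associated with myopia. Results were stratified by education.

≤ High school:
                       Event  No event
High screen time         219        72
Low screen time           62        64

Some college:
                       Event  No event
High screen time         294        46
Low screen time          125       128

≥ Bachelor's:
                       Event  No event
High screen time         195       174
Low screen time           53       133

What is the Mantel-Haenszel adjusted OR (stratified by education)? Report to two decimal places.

3.88

OR_MH = Σ(aᵢdᵢ/nᵢ) / Σ(bᵢcᵢ/nᵢ), where nᵢ is the stratum total.
Stratum 1 (≤ High school): n = 417; a·d/n = 219·64/417 = 33.6115; b·c/n = 72·62/417 = 10.7050
Stratum 2 (Some college): n = 593; a·d/n = 294·128/593 = 63.4604; b·c/n = 46·125/593 = 9.6965
Stratum 3 (≥ Bachelor's): n = 555; a·d/n = 195·133/555 = 46.7297; b·c/n = 174·53/555 = 16.6162
OR_MH = (33.6115 + 63.4604 + 46.7297) / (10.7050 + 9.6965 + 16.6162) = 143.8016 / 37.0177 = 3.88467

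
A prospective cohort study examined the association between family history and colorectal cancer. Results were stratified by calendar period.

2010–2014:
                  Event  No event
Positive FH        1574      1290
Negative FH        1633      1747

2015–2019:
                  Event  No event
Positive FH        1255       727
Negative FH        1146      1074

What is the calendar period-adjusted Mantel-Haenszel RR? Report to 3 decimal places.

1.175

RR_MH = Σ(aᵢ·n₀ᵢ/nᵢ) / Σ(cᵢ·n₁ᵢ/nᵢ), with n₁ᵢ = aᵢ+bᵢ (exposed), n₀ᵢ = cᵢ+dᵢ (unexposed), nᵢ = n₁ᵢ+n₀ᵢ.
Stratum 1 (2010–2014): n₁ = 2864, n₀ = 3380, n = 6244; a·n₀/n = 1574·3380/6244 = 852.0372; c·n₁/n = 1633·2864/6244 = 749.0250
Stratum 2 (2015–2019): n₁ = 1982, n₀ = 2220, n = 4202; a·n₀/n = 1255·2220/4202 = 663.0414; c·n₁/n = 1146·1982/4202 = 540.5455
RR_MH = (852.0372 + 663.0414) / (749.0250 + 540.5455) = 1515.0786 / 1289.5704 = 1.17487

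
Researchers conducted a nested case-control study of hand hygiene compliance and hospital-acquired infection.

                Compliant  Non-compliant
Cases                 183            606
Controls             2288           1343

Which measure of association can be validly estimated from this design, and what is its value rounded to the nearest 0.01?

Reading the table with exposure as columns: a = 183 (Compliant, case), b = 2288 (Compliant, non-case), c = 606 (Non-compliant, case), d = 1343.
This is a nested case-control study: participants were sampled on outcome status, so risks in the source population cannot be estimated directly — relative risk is not valid here. The odds ratio is the appropriate measure.
OR = (a·d)/(b·c) = (183 × 1343) / (2288 × 606) = 245769 / 1386528 = 0.17725

0.18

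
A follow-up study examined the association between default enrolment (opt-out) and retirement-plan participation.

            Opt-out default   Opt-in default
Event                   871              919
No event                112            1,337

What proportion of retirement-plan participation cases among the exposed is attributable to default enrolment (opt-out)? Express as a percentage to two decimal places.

54.03

Reading the table with exposure as columns: a = 871 (Opt-out default, case), b = 112 (Opt-out default, non-case), c = 919 (Opt-in default, case), d = 1337.
Risk in exposed = 871/983 = 0.88606; risk in unexposed = 919/2256 = 0.40736.
RR = 0.88606/0.40736 = 2.17515
AR% = (RR − 1)/RR × 100 = (2.17515 − 1)/2.17515 × 100 = 54.0261%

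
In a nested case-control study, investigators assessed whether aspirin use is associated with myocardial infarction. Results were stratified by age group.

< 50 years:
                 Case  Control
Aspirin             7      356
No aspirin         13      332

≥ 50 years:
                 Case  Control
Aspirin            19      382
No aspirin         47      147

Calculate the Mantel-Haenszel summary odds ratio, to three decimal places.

0.217

OR_MH = Σ(aᵢdᵢ/nᵢ) / Σ(bᵢcᵢ/nᵢ), where nᵢ is the stratum total.
Stratum 1 (< 50 years): n = 708; a·d/n = 7·332/708 = 3.2825; b·c/n = 356·13/708 = 6.5367
Stratum 2 (≥ 50 years): n = 595; a·d/n = 19·147/595 = 4.6941; b·c/n = 382·47/595 = 30.1748
OR_MH = (3.2825 + 4.6941) / (6.5367 + 30.1748) = 7.9766 / 36.7115 = 0.21728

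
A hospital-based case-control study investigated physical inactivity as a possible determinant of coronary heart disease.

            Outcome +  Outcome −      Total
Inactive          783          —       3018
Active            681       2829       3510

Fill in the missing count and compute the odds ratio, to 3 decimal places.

The missing cell is in the exposed row: 3018 − 783 = 2235.
So a = 783, b = 2235, c = 681, d = 2829.
OR = (a·d)/(b·c) = (783 × 2829) / (2235 × 681) = 2215107 / 1522035 = 1.45536

1.455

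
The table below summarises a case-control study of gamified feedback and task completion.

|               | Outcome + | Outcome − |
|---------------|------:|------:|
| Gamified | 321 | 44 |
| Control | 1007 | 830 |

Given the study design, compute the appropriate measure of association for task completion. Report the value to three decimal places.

Cells: a = 321, b = 44, c = 1007, d = 830.
This is a case-control study: participants were sampled on outcome status, so risks in the source population cannot be estimated directly — relative risk is not valid here. The odds ratio is the appropriate measure.
OR = (a·d)/(b·c) = (321 × 830) / (44 × 1007) = 266430 / 44308 = 6.01314

6.013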